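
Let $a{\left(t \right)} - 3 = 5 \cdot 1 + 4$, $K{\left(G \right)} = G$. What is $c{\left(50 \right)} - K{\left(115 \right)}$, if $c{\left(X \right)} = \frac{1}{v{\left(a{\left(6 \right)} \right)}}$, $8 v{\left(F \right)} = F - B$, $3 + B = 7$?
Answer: $-114$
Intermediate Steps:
$B = 4$ ($B = -3 + 7 = 4$)
$a{\left(t \right)} = 12$ ($a{\left(t \right)} = 3 + \left(5 \cdot 1 + 4\right) = 3 + \left(5 + 4\right) = 3 + 9 = 12$)
$v{\left(F \right)} = - \frac{1}{2} + \frac{F}{8}$ ($v{\left(F \right)} = \frac{F - 4}{8} = \frac{-4 + F}{8} = - \frac{1}{2} + \frac{F}{8}$)
$c{\left(X \right)} = 1$ ($c{\left(X \right)} = \frac{1}{- \frac{1}{2} + \frac{1}{8} \cdot 12} = \frac{1}{- \frac{1}{2} + \frac{3}{2}} = 1^{-1} = 1$)
$c{\left(50 \right)} - K{\left(115 \right)} = 1 - 115 = -114$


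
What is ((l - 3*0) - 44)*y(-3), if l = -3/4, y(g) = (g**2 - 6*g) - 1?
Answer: -2327/2 ≈ -1163.5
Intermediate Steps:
y(g) = -1 + g**2 - 6*g
l = -3/4 (l = -3*1/4 = -3/4 ≈ -0.75000)
((l - 3*0) - 44)*y(-3) = ((-3/4 - 3*0) - 44)*(-1 + (-3)**2 - 6*(-3)) = ((-3/4 + 0) - 44)*(-1 + 9 + 18) = (-3/4 - 44)*26 = -179/4*26 = -2327/2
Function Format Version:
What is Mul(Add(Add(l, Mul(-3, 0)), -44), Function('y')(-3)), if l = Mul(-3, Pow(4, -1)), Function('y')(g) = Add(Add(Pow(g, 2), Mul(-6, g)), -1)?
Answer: Rational(-2327, 2) ≈ -1163.5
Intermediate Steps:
Function('y')(g) = Add(-1, Pow(g, 2), Mul(-6, g))
l = Rational(-3, 4) (l = Mul(-3, Rational(1, 4)) = Rational(-3, 4) ≈ -0.75000)
Mul(Add(Add(l, Mul(-3, 0)), -44), Function('y')(-3)) = Mul(Add(Add(Rational(-3, 4), Mul(-3, 0)), -44), Add(-1, Pow(-3, 2), Mul(-6, -3))) = Mul(Add(Add(Rational(-3, 4), 0), -44), Add(-1, 9, 18)) = Mul(Add(Rational(-3, 4), -44), 26) = Mul(Rational(-179, 4), 26) = Rational(-2327, 2)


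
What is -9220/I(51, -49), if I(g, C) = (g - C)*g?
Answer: -461/255 ≈ -1.8078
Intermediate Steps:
I(g, C) = g*(g - C)
-9220/I(51, -49) = -9220*1/(51*(51 - 1*(-49))) = -9220*1/(51*(51 + 49)) = -9220/(51*100) = -9220/5100 = -9220*1/5100 = -461/255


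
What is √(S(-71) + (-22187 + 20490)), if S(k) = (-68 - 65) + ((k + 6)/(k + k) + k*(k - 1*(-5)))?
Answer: √57597614/142 ≈ 53.446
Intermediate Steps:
S(k) = -133 + k*(5 + k) + (6 + k)/(2*k) (S(k) = -133 + ((6 + k)/((2*k)) + k*(k + 5)) = -133 + ((6 + k)*(1/(2*k)) + k*(5 + k)) = -133 + ((6 + k)/(2*k) + k*(5 + k)) = -133 + (k*(5 + k) + (6 + k)/(2*k)) = -133 + k*(5 + k) + (6 + k)/(2*k))
√(S(-71) + (-22187 + 20490)) = √((-265/2 + (-71)² + 3/(-71) + 5*(-71)) + (-22187 + 20490)) = √((-265/2 + 5041 + 3*(-1/71) - 355) - 1697) = √((-265/2 + 5041 - 3/71 - 355) - 1697) = √(646591/142 - 1697) = √(405617/142) = √57597614/142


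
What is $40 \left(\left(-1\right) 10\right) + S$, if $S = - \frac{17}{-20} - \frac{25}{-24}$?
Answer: $- \frac{47773}{120} \approx -398.11$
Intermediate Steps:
$S = \frac{227}{120}$ ($S = \left(-17\right) \left(- \frac{1}{20}\right) - - \frac{25}{24} = \frac{17}{20} + \frac{25}{24} = \frac{227}{120} \approx 1.8917$)
$40 \left(\left(-1\right) 10\right) + S = 40 \left(\left(-1\right) 10\right) + \frac{227}{120} = 40 \left(-10\right) + \frac{227}{120} = -400 + \frac{227}{120} = - \frac{47773}{120}$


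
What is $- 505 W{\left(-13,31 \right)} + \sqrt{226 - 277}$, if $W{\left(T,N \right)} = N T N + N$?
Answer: $6293310 + i \sqrt{51} \approx 6.2933 \cdot 10^{6} + 7.1414 i$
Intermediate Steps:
$W{\left(T,N \right)} = N + T N^{2}$ ($W{\left(T,N \right)} = T N^{2} + N = N + T N^{2}$)
$- 505 W{\left(-13,31 \right)} + \sqrt{226 - 277} = - 505 \cdot 31 \left(1 + 31 \left(-13\right)\right) + \sqrt{226 - 277} = - 505 \cdot 31 \left(1 - 403\right) + \sqrt{-51} = - 505 \cdot 31 \left(-402\right) + i \sqrt{51} = \left(-505\right) \left(-12462\right) + i \sqrt{51} = 6293310 + i \sqrt{51}$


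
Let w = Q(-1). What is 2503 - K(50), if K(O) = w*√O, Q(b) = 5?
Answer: 2503 - 25*√2 ≈ 2467.6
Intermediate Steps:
w = 5
K(O) = 5*√O
2503 - K(50) = 2503 - 5*√50 = 2503 - 5*5*√2 = 2503 - 25*√2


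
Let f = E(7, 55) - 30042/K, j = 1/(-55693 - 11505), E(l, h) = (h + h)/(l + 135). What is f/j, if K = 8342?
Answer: 56250505028/296141 ≈ 1.8995e+5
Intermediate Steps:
E(l, h) = 2*h/(135 + l) (E(l, h) = (2*h)/(135 + l) = 2*h/(135 + l))
j = -1/67198 (j = 1/(-67198) = -1/67198 ≈ -1.4881e-5)
f = -837086/296141 (f = 2*55/(135 + 7) - 30042/8342 = 2*55/142 - 30042/8342 = 2*55*(1/142) - 1*15021/4171 = 55/71 - 15021/4171 = -837086/296141 ≈ -2.8266)
f/j = -837086/(296141*(-1/67198)) = -837086/296141*(-67198) = 56250505028/296141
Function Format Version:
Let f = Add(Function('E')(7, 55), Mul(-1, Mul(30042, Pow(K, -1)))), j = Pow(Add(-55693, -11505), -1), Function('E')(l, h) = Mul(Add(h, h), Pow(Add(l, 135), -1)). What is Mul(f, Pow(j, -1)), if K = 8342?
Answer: Rational(56250505028, 296141) ≈ 1.8995e+5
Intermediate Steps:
Function('E')(l, h) = Mul(2, h, Pow(Add(135, l), -1)) (Function('E')(l, h) = Mul(Mul(2, h), Pow(Add(135, l), -1)) = Mul(2, h, Pow(Add(135, l), -1)))
j = Rational(-1, 67198) (j = Pow(-67198, -1) = Rational(-1, 67198) ≈ -1.4881e-5)
f = Rational(-837086, 296141) (f = Add(Mul(2, 55, Pow(Add(135, 7), -1)), Mul(-1, Mul(30042, Pow(8342, -1)))) = Add(Mul(2, 55, Pow(142, -1)), Mul(-1, Mul(30042, Rational(1, 8342)))) = Add(Mul(2, 55, Rational(1, 142)), Mul(-1, Rational(15021, 4171))) = Add(Rational(55, 71), Rational(-15021, 4171)) = Rational(-837086, 296141) ≈ -2.8266)
Mul(f, Pow(j, -1)) = Mul(Rational(-837086, 296141), Pow(Rational(-1, 67198), -1)) = Mul(Rational(-837086, 296141), -67198) = Rational(56250505028, 296141)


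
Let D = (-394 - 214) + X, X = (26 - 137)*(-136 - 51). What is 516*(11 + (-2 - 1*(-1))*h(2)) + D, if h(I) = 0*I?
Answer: 25825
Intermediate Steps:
h(I) = 0
X = 20757 (X = -111*(-187) = 20757)
D = 20149 (D = (-394 - 214) + 20757 = -608 + 20757 = 20149)
516*(11 + (-2 - 1*(-1))*h(2)) + D = 516*(11 + (-2 - 1*(-1))*0) + 20149 = 516*(11 + (-2 + 1)*0) + 20149 = 516*(11 - 1*0) + 20149 = 516*(11 + 0) + 20149 = 516*11 + 20149 = 5676 + 20149 = 25825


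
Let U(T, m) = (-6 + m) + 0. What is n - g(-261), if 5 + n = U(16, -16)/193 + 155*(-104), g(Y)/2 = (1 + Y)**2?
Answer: -29205747/193 ≈ -1.5133e+5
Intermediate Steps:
U(T, m) = -6 + m
g(Y) = 2*(1 + Y)**2
n = -3112147/193 (n = -5 + ((-6 - 16)/193 + 155*(-104)) = -5 + (-22*1/193 - 16120) = -5 + (-22/193 - 16120) = -5 - 3111182/193 = -3112147/193 ≈ -16125.)
n - g(-261) = -3112147/193 - 2*(1 - 261)**2 = -3112147/193 - 2*(-260)**2 = -3112147/193 - 2*67600 = -3112147/193 - 1*135200 = -3112147/193 - 135200 = -29205747/193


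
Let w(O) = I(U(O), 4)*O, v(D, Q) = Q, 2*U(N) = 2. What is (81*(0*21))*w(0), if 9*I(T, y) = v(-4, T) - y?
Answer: 0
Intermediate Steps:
U(N) = 1 (U(N) = (1/2)*2 = 1)
I(T, y) = -y/9 + T/9 (I(T, y) = (T - y)/9 = -y/9 + T/9)
w(O) = -O/3 (w(O) = (-1/9*4 + (1/9)*1)*O = (-4/9 + 1/9)*O = -O/3)
(81*(0*21))*w(0) = (81*(0*21))*(-1/3*0) = (81*0)*0 = 0*0 = 0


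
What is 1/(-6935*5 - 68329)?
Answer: -1/103004 ≈ -9.7084e-6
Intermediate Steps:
1/(-6935*5 - 68329) = 1/(-34675 - 68329) = 1/(-103004) = -1/103004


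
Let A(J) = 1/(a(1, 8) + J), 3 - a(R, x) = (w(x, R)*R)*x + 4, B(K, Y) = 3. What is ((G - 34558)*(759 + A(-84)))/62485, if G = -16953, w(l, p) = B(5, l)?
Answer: -852301006/1362173 ≈ -625.69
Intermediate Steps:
w(l, p) = 3
a(R, x) = -1 - 3*R*x (a(R, x) = 3 - ((3*R)*x + 4) = 3 - (3*R*x + 4) = 3 - (4 + 3*R*x) = 3 + (-4 - 3*R*x) = -1 - 3*R*x)
A(J) = 1/(-25 + J) (A(J) = 1/((-1 - 3*1*8) + J) = 1/((-1 - 24) + J) = 1/(-25 + J))
((G - 34558)*(759 + A(-84)))/62485 = ((-16953 - 34558)*(759 + 1/(-25 - 84)))/62485 = -51511*(759 + 1/(-109))*(1/62485) = -51511*(759 - 1/109)*(1/62485) = -51511*82730/109*(1/62485) = -4261505030/109*1/62485 = -852301006/1362173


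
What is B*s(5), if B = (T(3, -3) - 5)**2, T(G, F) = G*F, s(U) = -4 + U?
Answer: 196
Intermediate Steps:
T(G, F) = F*G
B = 196 (B = (-3*3 - 5)**2 = (-9 - 5)**2 = (-14)**2 = 196)
B*s(5) = 196*(-4 + 5) = 196*1 = 196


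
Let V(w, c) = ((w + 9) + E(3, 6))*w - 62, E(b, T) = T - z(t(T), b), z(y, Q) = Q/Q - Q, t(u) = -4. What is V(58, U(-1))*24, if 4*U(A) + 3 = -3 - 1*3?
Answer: 102912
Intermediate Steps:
U(A) = -9/4 (U(A) = -¾ + (-3 - 1*3)/4 = -¾ + (-3 - 3)/4 = -¾ + (¼)*(-6) = -¾ - 3/2 = -9/4)
z(y, Q) = 1 - Q
E(b, T) = -1 + T + b (E(b, T) = T - (1 - b) = T + (-1 + b) = -1 + T + b)
V(w, c) = -62 + w*(17 + w) (V(w, c) = ((w + 9) + (-1 + 6 + 3))*w - 62 = ((9 + w) + 8)*w - 62 = (17 + w)*w - 62 = w*(17 + w) - 62 = -62 + w*(17 + w))
V(58, U(-1))*24 = (-62 + 58² + 17*58)*24 = (-62 + 3364 + 986)*24 = 4288*24 = 102912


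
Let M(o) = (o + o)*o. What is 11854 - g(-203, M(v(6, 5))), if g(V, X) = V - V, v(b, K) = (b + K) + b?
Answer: 11854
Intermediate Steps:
v(b, K) = K + 2*b (v(b, K) = (K + b) + b = K + 2*b)
M(o) = 2*o**2 (M(o) = (2*o)*o = 2*o**2)
g(V, X) = 0
11854 - g(-203, M(v(6, 5))) = 11854 - 1*0 = 11854 + 0 = 11854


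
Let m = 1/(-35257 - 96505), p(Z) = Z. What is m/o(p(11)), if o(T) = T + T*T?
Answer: -1/17392584 ≈ -5.7496e-8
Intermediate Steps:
m = -1/131762 (m = 1/(-131762) = -1/131762 ≈ -7.5894e-6)
o(T) = T + T**2
m/o(p(11)) = -1/(11*(1 + 11))/131762 = -1/(131762*(11*12)) = -1/131762/132 = -1/131762*1/132 = -1/17392584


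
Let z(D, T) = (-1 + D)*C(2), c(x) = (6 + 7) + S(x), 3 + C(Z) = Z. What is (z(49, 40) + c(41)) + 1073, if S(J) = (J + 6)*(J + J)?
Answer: 4892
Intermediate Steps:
S(J) = 2*J*(6 + J) (S(J) = (6 + J)*(2*J) = 2*J*(6 + J))
C(Z) = -3 + Z
c(x) = 13 + 2*x*(6 + x) (c(x) = (6 + 7) + 2*x*(6 + x) = 13 + 2*x*(6 + x))
z(D, T) = 1 - D (z(D, T) = (-1 + D)*(-3 + 2) = (-1 + D)*(-1) = 1 - D)
(z(49, 40) + c(41)) + 1073 = ((1 - 1*49) + (13 + 2*41*(6 + 41))) + 1073 = ((1 - 49) + (13 + 2*41*47)) + 1073 = (-48 + (13 + 3854)) + 1073 = (-48 + 3867) + 1073 = 3819 + 1073 = 4892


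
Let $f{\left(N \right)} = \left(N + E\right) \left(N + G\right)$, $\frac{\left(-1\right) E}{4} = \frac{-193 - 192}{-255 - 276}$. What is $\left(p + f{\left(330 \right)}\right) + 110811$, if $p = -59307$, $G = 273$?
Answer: $\frac{14675966}{59} \approx 2.4875 \cdot 10^{5}$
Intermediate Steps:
$E = - \frac{1540}{531}$ ($E = - 4 \frac{-193 - 192}{-255 - 276} = - 4 \left(- \frac{385}{-531}\right) = - 4 \left(\left(-385\right) \left(- \frac{1}{531}\right)\right) = \left(-4\right) \frac{385}{531} = - \frac{1540}{531} \approx -2.9002$)
$f{\left(N \right)} = \left(273 + N\right) \left(- \frac{1540}{531} + N\right)$ ($f{\left(N \right)} = \left(N - \frac{1540}{531}\right) \left(N + 273\right) = \left(- \frac{1540}{531} + N\right) \left(273 + N\right) = \left(273 + N\right) \left(- \frac{1540}{531} + N\right)$)
$\left(p + f{\left(330 \right)}\right) + 110811 = \left(-59307 + \left(- \frac{140140}{177} + 330^{2} + \frac{143423}{531} \cdot 330\right)\right) + 110811 = \left(-59307 + \left(- \frac{140140}{177} + 108900 + \frac{15776530}{177}\right)\right) + 110811 = \left(-59307 + \frac{11637230}{59}\right) + 110811 = \frac{8138117}{59} + 110811 = \frac{14675966}{59}$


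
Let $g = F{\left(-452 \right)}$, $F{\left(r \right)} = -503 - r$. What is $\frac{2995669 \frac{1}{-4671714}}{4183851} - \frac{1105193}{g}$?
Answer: $\frac{7200610642248926461}{332277839940438} \approx 21670.0$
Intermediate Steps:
$g = -51$ ($g = -503 - -452 = -503 + 452 = -51$)
$\frac{2995669 \frac{1}{-4671714}}{4183851} - \frac{1105193}{g} = \frac{2995669 \frac{1}{-4671714}}{4183851} - \frac{1105193}{-51} = 2995669 \left(- \frac{1}{4671714}\right) \frac{1}{4183851} - - \frac{1105193}{51} = \left(- \frac{2995669}{4671714}\right) \frac{1}{4183851} + \frac{1105193}{51} = - \frac{2995669}{19545755290614} + \frac{1105193}{51} = \frac{7200610642248926461}{332277839940438}$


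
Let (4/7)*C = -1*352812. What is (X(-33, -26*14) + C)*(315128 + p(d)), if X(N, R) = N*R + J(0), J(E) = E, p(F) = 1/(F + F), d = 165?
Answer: -20985946210523/110 ≈ -1.9078e+11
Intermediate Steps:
C = -617421 (C = 7*(-1*352812)/4 = (7/4)*(-352812) = -617421)
p(F) = 1/(2*F)
X(N, R) = N*R (X(N, R) = N*R + 0 = N*R)
(X(-33, -26*14) + C)*(315128 + p(d)) = (-(-858)*14 - 617421)*(315128 + (½)/165) = (-33*(-364) - 617421)*(315128 + (½)*(1/165)) = (12012 - 617421)*(315128 + 1/330) = -605409*103992241/330 = -20985946210523/110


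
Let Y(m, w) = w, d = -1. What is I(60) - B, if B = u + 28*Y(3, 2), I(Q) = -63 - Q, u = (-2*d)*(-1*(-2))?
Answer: -183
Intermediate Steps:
u = 4 (u = (-2*(-1))*(-1*(-2)) = 2*2 = 4)
B = 60 (B = 4 + 28*2 = 4 + 56 = 60)
I(60) - B = (-63 - 1*60) - 1*60 = (-63 - 60) - 60 = -123 - 60 = -183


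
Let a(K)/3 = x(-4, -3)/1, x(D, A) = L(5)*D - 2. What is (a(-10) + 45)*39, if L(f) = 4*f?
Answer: -7839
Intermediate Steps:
x(D, A) = -2 + 20*D (x(D, A) = (4*5)*D - 2 = 20*D - 2 = -2 + 20*D)
a(K) = -246 (a(K) = 3*((-2 + 20*(-4))/1) = 3*((-2 - 80)*1) = 3*(-82*1) = 3*(-82) = -246)
(a(-10) + 45)*39 = (-246 + 45)*39 = -201*39 = -7839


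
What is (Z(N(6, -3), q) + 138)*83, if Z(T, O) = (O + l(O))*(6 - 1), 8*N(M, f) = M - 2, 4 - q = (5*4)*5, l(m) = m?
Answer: -68226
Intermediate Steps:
q = -96 (q = 4 - 5*4*5 = 4 - 20*5 = 4 - 1*100 = 4 - 100 = -96)
N(M, f) = -¼ + M/8 (N(M, f) = (M - 2)/8 = (-2 + M)/8 = -¼ + M/8)
Z(T, O) = 10*O (Z(T, O) = (O + O)*(6 - 1) = (2*O)*5 = 10*O)
(Z(N(6, -3), q) + 138)*83 = (10*(-96) + 138)*83 = (-960 + 138)*83 = -822*83 = -68226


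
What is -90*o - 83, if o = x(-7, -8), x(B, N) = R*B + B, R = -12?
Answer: -7013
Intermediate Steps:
x(B, N) = -11*B (x(B, N) = -12*B + B = -11*B)
o = 77 (o = -11*(-7) = 77)
-90*o - 83 = -90*77 - 83 = -6930 - 83 = -7013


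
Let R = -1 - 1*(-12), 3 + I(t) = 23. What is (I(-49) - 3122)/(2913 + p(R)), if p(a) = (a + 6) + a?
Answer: -3102/2941 ≈ -1.0547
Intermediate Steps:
I(t) = 20 (I(t) = -3 + 23 = 20)
R = 11 (R = -1 + 12 = 11)
p(a) = 6 + 2*a (p(a) = (6 + a) + a = 6 + 2*a)
(I(-49) - 3122)/(2913 + p(R)) = (20 - 3122)/(2913 + (6 + 2*11)) = -3102/(2913 + (6 + 22)) = -3102/(2913 + 28) = -3102/2941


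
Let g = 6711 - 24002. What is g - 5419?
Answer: -22710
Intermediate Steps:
g = -17291
g - 5419 = -17291 - 5419 = -22710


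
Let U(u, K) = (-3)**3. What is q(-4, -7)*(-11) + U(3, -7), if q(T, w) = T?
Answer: 17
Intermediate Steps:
U(u, K) = -27
q(-4, -7)*(-11) + U(3, -7) = -4*(-11) - 27 = 44 - 27 = 17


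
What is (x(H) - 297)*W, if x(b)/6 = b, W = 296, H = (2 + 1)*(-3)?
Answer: -103896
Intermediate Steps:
H = -9 (H = 3*(-3) = -9)
x(b) = 6*b
(x(H) - 297)*W = (6*(-9) - 297)*296 = (-54 - 297)*296 = -351*296 = -103896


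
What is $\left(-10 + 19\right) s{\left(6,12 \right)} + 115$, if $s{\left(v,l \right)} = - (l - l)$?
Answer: $115$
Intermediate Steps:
$s{\left(v,l \right)} = 0$ ($s{\left(v,l \right)} = \left(-1\right) 0 = 0$)
$\left(-10 + 19\right) s{\left(6,12 \right)} + 115 = \left(-10 + 19\right) 0 + 115 = 9 \cdot 0 + 115 = 0 + 115 = 115$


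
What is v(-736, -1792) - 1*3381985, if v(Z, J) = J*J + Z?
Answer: -171457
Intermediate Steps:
v(Z, J) = Z + J² (v(Z, J) = J² + Z = Z + J²)
v(-736, -1792) - 1*3381985 = (-736 + (-1792)²) - 1*3381985 = (-736 + 3211264) - 3381985 = 3210528 - 3381985 = -171457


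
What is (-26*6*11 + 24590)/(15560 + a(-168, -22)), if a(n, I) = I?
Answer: 11437/7769 ≈ 1.4721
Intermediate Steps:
(-26*6*11 + 24590)/(15560 + a(-168, -22)) = (-26*6*11 + 24590)/(15560 - 22) = (-156*11 + 24590)/15538 = (-1716 + 24590)*(1/15538) = 22874*(1/15538) = 11437/7769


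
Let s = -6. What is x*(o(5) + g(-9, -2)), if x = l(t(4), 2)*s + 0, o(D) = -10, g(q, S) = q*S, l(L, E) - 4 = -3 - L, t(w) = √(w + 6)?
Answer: -48 + 48*√10 ≈ 103.79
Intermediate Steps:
t(w) = √(6 + w)
l(L, E) = 1 - L (l(L, E) = 4 + (-3 - L) = 1 - L)
g(q, S) = S*q
x = -6 + 6*√10 (x = (1 - √(6 + 4))*(-6) + 0 = (1 - √10)*(-6) + 0 = (-6 + 6*√10) + 0 = -6 + 6*√10 ≈ 12.974)
x*(o(5) + g(-9, -2)) = (-6 + 6*√10)*(-10 - 2*(-9)) = (-6 + 6*√10)*(-10 + 18) = (-6 + 6*√10)*8 = -48 + 48*√10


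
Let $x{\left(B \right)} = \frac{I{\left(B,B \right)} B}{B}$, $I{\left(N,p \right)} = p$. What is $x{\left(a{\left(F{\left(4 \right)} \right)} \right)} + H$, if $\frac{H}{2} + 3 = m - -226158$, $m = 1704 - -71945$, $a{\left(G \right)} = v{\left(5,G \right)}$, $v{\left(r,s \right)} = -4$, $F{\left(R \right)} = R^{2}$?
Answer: $599604$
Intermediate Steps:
$a{\left(G \right)} = -4$
$m = 73649$ ($m = 1704 + 71945 = 73649$)
$H = 599608$ ($H = -6 + 2 \left(73649 - -226158\right) = -6 + 2 \left(73649 + 226158\right) = -6 + 2 \cdot 299807 = -6 + 599614 = 599608$)
$x{\left(B \right)} = B$ ($x{\left(B \right)} = \frac{B B}{B} = \frac{B^{2}}{B} = B$)
$x{\left(a{\left(F{\left(4 \right)} \right)} \right)} + H = -4 + 599608 = 599604$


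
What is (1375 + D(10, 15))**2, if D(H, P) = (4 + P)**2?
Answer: 3013696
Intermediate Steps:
(1375 + D(10, 15))**2 = (1375 + (4 + 15)**2)**2 = (1375 + 19**2)**2 = (1375 + 361)**2 = 1736**2 = 3013696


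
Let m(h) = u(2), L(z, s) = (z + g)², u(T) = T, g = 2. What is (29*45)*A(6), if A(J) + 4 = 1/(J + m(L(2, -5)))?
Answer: -40455/8 ≈ -5056.9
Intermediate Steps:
L(z, s) = (2 + z)² (L(z, s) = (z + 2)² = (2 + z)²)
m(h) = 2
A(J) = -4 + 1/(2 + J) (A(J) = -4 + 1/(J + 2) = -4 + 1/(2 + J))
(29*45)*A(6) = (29*45)*((-7 - 4*6)/(2 + 6)) = 1305*((-7 - 24)/8) = 1305*((⅛)*(-31)) = 1305*(-31/8) = -40455/8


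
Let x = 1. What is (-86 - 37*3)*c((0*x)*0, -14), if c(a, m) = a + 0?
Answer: 0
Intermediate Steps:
c(a, m) = a
(-86 - 37*3)*c((0*x)*0, -14) = (-86 - 37*3)*((0*1)*0) = (-86 - 111)*(0*0) = -197*0 = 0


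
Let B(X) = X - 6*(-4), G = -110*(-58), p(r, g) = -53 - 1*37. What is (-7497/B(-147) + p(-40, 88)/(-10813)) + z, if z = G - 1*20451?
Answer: -6211113266/443333 ≈ -14010.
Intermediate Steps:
p(r, g) = -90 (p(r, g) = -53 - 37 = -90)
G = 6380
B(X) = 24 + X (B(X) = X + 24 = 24 + X)
z = -14071 (z = 6380 - 1*20451 = 6380 - 20451 = -14071)
(-7497/B(-147) + p(-40, 88)/(-10813)) + z = (-7497/(24 - 147) - 90/(-10813)) - 14071 = (-7497/(-123) - 90*(-1/10813)) - 14071 = (-7497*(-1/123) + 90/10813) - 14071 = (2499/41 + 90/10813) - 14071 = 27025377/443333 - 14071 = -6211113266/443333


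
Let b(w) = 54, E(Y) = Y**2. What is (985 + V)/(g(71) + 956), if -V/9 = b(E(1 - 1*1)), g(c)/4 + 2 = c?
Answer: 499/1232 ≈ 0.40503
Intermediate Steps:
g(c) = -8 + 4*c
V = -486 (V = -9*54 = -486)
(985 + V)/(g(71) + 956) = (985 - 486)/((-8 + 4*71) + 956) = 499/((-8 + 284) + 956) = 499/(276 + 956) = 499/1232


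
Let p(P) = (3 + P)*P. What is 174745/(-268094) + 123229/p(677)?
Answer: -23704326337/61709876920 ≈ -0.38413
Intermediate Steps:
p(P) = P*(3 + P)
174745/(-268094) + 123229/p(677) = 174745/(-268094) + 123229/((677*(3 + 677))) = 174745*(-1/268094) + 123229/((677*680)) = -174745/268094 + 123229/460360 = -23704326337/61709876920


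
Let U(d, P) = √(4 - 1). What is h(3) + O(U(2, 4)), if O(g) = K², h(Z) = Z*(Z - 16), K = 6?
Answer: -3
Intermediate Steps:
U(d, P) = √3
h(Z) = Z*(-16 + Z)
O(g) = 36 (O(g) = 6² = 36)
h(3) + O(U(2, 4)) = 3*(-16 + 3) + 36 = 3*(-13) + 36 = -39 + 36 = -3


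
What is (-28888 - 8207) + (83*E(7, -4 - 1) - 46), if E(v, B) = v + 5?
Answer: -36145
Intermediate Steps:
E(v, B) = 5 + v
(-28888 - 8207) + (83*E(7, -4 - 1) - 46) = (-28888 - 8207) + (83*(5 + 7) - 46) = -37095 + (83*12 - 46) = -37095 + (996 - 46) = -37095 + 950 = -36145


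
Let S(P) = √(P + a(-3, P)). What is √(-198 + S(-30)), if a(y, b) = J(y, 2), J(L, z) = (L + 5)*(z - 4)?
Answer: √(-198 + I*√34) ≈ 0.2072 + 14.073*I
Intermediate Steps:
J(L, z) = (-4 + z)*(5 + L) (J(L, z) = (5 + L)*(-4 + z) = (-4 + z)*(5 + L))
a(y, b) = -10 - 2*y (a(y, b) = -20 - 4*y + 5*2 + y*2 = -20 - 4*y + 10 + 2*y = -10 - 2*y)
S(P) = √(-4 + P) (S(P) = √(P + (-10 - 2*(-3))) = √(P + (-10 + 6)) = √(P - 4) = √(-4 + P))
√(-198 + S(-30)) = √(-198 + √(-4 - 30)) = √(-198 + √(-34)) = √(-198 + I*√34)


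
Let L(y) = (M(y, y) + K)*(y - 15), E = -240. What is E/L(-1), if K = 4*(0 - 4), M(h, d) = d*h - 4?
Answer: -15/19 ≈ -0.78947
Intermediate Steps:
M(h, d) = -4 + d*h
K = -16 (K = 4*(-4) = -16)
L(y) = (-20 + y**2)*(-15 + y) (L(y) = ((-4 + y*y) - 16)*(y - 15) = ((-4 + y**2) - 16)*(-15 + y) = (-20 + y**2)*(-15 + y))
E/L(-1) = -240/(300 + (-1)**3 - 20*(-1) - 15*(-1)**2) = -240/(300 - 1 + 20 - 15*1) = -240/(300 - 1 + 20 - 15) = -240/304 = -240*1/304 = -15/19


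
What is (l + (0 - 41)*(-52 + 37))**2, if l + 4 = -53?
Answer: 311364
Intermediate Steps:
l = -57 (l = -4 - 53 = -57)
(l + (0 - 41)*(-52 + 37))**2 = (-57 + (0 - 41)*(-52 + 37))**2 = (-57 - 41*(-15))**2 = (-57 + 615)**2 = 558**2 = 311364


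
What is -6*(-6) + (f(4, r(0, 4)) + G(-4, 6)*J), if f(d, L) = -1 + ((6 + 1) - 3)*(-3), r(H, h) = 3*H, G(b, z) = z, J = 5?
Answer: 53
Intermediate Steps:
f(d, L) = -13 (f(d, L) = -1 + (7 - 3)*(-3) = -1 + 4*(-3) = -1 - 12 = -13)
-6*(-6) + (f(4, r(0, 4)) + G(-4, 6)*J) = -6*(-6) + (-13 + 6*5) = 36 + (-13 + 30) = 36 + 17 = 53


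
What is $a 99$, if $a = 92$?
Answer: $9108$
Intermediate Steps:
$a 99 = 92 \cdot 99 = 9108$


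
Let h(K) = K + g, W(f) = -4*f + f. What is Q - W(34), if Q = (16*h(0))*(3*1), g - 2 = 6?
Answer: 486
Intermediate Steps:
g = 8 (g = 2 + 6 = 8)
W(f) = -3*f
h(K) = 8 + K (h(K) = K + 8 = 8 + K)
Q = 384 (Q = (16*(8 + 0))*(3*1) = (16*8)*3 = 128*3 = 384)
Q - W(34) = 384 - (-3)*34 = 384 - 1*(-102) = 384 + 102 = 486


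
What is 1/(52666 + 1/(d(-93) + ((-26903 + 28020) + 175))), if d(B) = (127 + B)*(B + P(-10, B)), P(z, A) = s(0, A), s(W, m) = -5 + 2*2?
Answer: 1904/100276063 ≈ 1.8988e-5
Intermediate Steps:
s(W, m) = -1 (s(W, m) = -5 + 4 = -1)
P(z, A) = -1
d(B) = (-1 + B)*(127 + B) (d(B) = (127 + B)*(B - 1) = (127 + B)*(-1 + B) = (-1 + B)*(127 + B))
1/(52666 + 1/(d(-93) + ((-26903 + 28020) + 175))) = 1/(52666 + 1/((-127 + (-93)² + 126*(-93)) + ((-26903 + 28020) + 175))) = 1/(52666 + 1/((-127 + 8649 - 11718) + (1117 + 175))) = 1/(52666 + 1/(-3196 + 1292)) = 1/(52666 + 1/(-1904)) = 1/(52666 - 1/1904) = 1/(100276063/1904) = 1904/100276063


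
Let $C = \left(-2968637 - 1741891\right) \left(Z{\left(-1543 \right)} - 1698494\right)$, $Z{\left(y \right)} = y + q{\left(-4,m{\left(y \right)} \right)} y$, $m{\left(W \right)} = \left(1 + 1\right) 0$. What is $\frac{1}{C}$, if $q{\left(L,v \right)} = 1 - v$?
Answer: $\frac{1}{8015340234240} \approx 1.2476 \cdot 10^{-13}$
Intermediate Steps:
$m{\left(W \right)} = 0$ ($m{\left(W \right)} = 2 \cdot 0 = 0$)
$Z{\left(y \right)} = 2 y$ ($Z{\left(y \right)} = y + \left(1 - 0\right) y = y + \left(1 + 0\right) y = y + 1 y = y + y = 2 y$)
$C = 8015340234240$ ($C = \left(-2968637 - 1741891\right) \left(2 \left(-1543\right) - 1698494\right) = - 4710528 \left(-3086 - 1698494\right) = \left(-4710528\right) \left(-1701580\right) = 8015340234240$)
$\frac{1}{C} = \frac{1}{8015340234240}$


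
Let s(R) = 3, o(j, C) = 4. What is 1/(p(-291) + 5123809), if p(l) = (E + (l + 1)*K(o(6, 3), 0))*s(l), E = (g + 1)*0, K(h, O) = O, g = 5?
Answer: 1/5123809 ≈ 1.9517e-7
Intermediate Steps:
E = 0 (E = (5 + 1)*0 = 6*0 = 0)
p(l) = 0 (p(l) = (0 + (l + 1)*0)*3 = (0 + (1 + l)*0)*3 = (0 + 0)*3 = 0*3 = 0)
1/(p(-291) + 5123809) = 1/(0 + 5123809) = 1/5123809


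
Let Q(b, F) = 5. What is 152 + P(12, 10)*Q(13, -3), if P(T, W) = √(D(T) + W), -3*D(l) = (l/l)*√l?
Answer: 152 + 5*√(90 - 6*√3)/3 ≈ 166.87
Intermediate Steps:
D(l) = -√l/3 (D(l) = -l/l*√l/3 = -√l/3)
P(T, W) = √(W - √T/3) (P(T, W) = √(-√T/3 + W) = √(W - √T/3))
152 + P(12, 10)*Q(13, -3) = 152 + (√(-6*√3 + 9*10)/3)*5 = 152 + (√(-6*√3 + 90)/3)*5 = 152 + (√(90 - 6*√3)/3)*5 = 152 + 5*√(90 - 6*√3)/3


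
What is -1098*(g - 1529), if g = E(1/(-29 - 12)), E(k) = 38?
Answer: 1637118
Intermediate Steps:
g = 38
-1098*(g - 1529) = -1098*(38 - 1529) = -1098*(-1491) = 1637118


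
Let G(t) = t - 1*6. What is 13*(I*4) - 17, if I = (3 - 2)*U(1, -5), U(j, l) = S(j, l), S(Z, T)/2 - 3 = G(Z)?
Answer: -225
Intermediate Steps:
G(t) = -6 + t (G(t) = t - 6 = -6 + t)
S(Z, T) = -6 + 2*Z (S(Z, T) = 6 + 2*(-6 + Z) = 6 + (-12 + 2*Z) = -6 + 2*Z)
U(j, l) = -6 + 2*j
I = -4 (I = (3 - 2)*(-6 + 2*1) = 1*(-6 + 2) = 1*(-4) = -4)
13*(I*4) - 17 = 13*(-4*4) - 17 = 13*(-16) - 17 = -208 - 17 = -225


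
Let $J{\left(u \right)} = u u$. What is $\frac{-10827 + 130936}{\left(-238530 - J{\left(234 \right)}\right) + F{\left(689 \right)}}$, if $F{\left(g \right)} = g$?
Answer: $- \frac{120109}{292597} \approx -0.41049$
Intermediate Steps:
$J{\left(u \right)} = u^{2}$
$\frac{-10827 + 130936}{\left(-238530 - J{\left(234 \right)}\right) + F{\left(689 \right)}} = \frac{-10827 + 130936}{\left(-238530 - 234^{2}\right) + 689} = \frac{120109}{\left(-238530 - 54756\right) + 689} = \frac{120109}{-293286 + 689} = \frac{120109}{-292597} = 120109 \left(- \frac{1}{292597}\right) = - \frac{120109}{292597}$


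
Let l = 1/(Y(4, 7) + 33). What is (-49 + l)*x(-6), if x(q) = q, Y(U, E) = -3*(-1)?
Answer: 1763/6 ≈ 293.83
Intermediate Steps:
Y(U, E) = 3
l = 1/36 (l = 1/(3 + 33) = 1/36 ≈ 0.027778)
(-49 + l)*x(-6) = (-49 + 1/36)*(-6) = -1763/36*(-6) = 1763/6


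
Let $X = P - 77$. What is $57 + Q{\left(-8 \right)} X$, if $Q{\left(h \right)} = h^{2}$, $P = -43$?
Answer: $-7623$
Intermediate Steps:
$X = -120$ ($X = -43 - 77 = -120$)
$57 + Q{\left(-8 \right)} X = 57 + \left(-8\right)^{2} \left(-120\right) = 57 + 64 \left(-120\right) = 57 - 7680 = -7623$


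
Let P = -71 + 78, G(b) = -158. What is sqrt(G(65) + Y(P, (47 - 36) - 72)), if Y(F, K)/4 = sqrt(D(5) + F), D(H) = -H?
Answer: sqrt(-158 + 4*sqrt(2)) ≈ 12.343*I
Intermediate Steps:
P = 7
Y(F, K) = 4*sqrt(-5 + F) (Y(F, K) = 4*sqrt(-1*5 + F) = 4*sqrt(-5 + F))
sqrt(G(65) + Y(P, (47 - 36) - 72)) = sqrt(-158 + 4*sqrt(-5 + 7)) = sqrt(-158 + 4*sqrt(2))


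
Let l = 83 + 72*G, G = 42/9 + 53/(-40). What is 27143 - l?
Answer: 134097/5 ≈ 26819.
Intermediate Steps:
G = 401/120 (G = 42*(⅑) + 53*(-1/40) = 14/3 - 53/40 = 401/120 ≈ 3.3417)
l = 1618/5 (l = 83 + 72*(401/120) = 83 + 1203/5 = 1618/5 ≈ 323.60)
27143 - l = 27143 - 1*1618/5 = 27143 - 1618/5 = 134097/5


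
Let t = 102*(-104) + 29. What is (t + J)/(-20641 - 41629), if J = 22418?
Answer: -11839/62270 ≈ -0.19012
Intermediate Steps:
t = -10579 (t = -10608 + 29 = -10579)
(t + J)/(-20641 - 41629) = (-10579 + 22418)/(-20641 - 41629) = 11839/(-62270) = 11839*(-1/62270) = -11839/62270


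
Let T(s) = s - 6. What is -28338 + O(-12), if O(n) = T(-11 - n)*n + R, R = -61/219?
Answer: -6192943/219 ≈ -28278.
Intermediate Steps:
T(s) = -6 + s
R = -61/219 (R = -61*1/219 = -61/219 ≈ -0.27854)
O(n) = -61/219 + n*(-17 - n) (O(n) = (-6 + (-11 - n))*n - 61/219 = (-17 - n)*n - 61/219 = n*(-17 - n) - 61/219 = -61/219 + n*(-17 - n))
-28338 + O(-12) = -28338 + (-61/219 - 1*(-12)*(17 - 12)) = -28338 + (-61/219 - 1*(-12)*5) = -28338 + (-61/219 + 60) = -28338 + 13079/219 = -6192943/219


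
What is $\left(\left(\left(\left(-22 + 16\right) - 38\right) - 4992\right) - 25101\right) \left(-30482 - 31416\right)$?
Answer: $1865420026$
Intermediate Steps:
$\left(\left(\left(\left(-22 + 16\right) - 38\right) - 4992\right) - 25101\right) \left(-30482 - 31416\right) = \left(\left(\left(-6 - 38\right) - 4992\right) - 25101\right) \left(-61898\right) = \left(\left(-44 - 4992\right) - 25101\right) \left(-61898\right) = \left(-5036 - 25101\right) \left(-61898\right) = \left(-30137\right) \left(-61898\right) = 1865420026$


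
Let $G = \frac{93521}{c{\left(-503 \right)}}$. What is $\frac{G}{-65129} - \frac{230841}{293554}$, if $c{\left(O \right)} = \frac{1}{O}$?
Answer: $\frac{13794057764413}{19118878466} \approx 721.49$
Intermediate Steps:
$G = -47041063$ ($G = \frac{93521}{\frac{1}{-503}} = \frac{93521}{- \frac{1}{503}} = 93521 \left(-503\right) = -47041063$)
$\frac{G}{-65129} - \frac{230841}{293554} = - \frac{47041063}{-65129} - \frac{230841}{293554} = \left(-47041063\right) \left(- \frac{1}{65129}\right) - \frac{230841}{293554} = \frac{47041063}{65129} - \frac{230841}{293554} = \frac{13794057764413}{19118878466}$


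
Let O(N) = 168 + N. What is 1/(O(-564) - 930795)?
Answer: -1/931191 ≈ -1.0739e-6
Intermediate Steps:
1/(O(-564) - 930795) = 1/((168 - 564) - 930795) = 1/(-396 - 930795) = 1/(-931191) = -1/931191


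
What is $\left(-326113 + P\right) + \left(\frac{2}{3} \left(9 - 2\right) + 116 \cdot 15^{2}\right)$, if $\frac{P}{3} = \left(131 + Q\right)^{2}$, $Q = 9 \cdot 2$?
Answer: $- \frac{700216}{3} \approx -2.3341 \cdot 10^{5}$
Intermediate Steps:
$Q = 18$
$P = 66603$ ($P = 3 \left(131 + 18\right)^{2} = 3 \cdot 149^{2} = 3 \cdot 22201 = 66603$)
$\left(-326113 + P\right) + \left(\frac{2}{3} \left(9 - 2\right) + 116 \cdot 15^{2}\right) = \left(-326113 + 66603\right) + \left(\frac{2}{3} \left(9 - 2\right) + 116 \cdot 15^{2}\right) = -259510 + \left(2 \cdot \frac{1}{3} \cdot 7 + 116 \cdot 225\right) = -259510 + \left(\frac{2}{3} \cdot 7 + 26100\right) = -259510 + \left(\frac{14}{3} + 26100\right) = -259510 + \frac{78314}{3} = - \frac{700216}{3}$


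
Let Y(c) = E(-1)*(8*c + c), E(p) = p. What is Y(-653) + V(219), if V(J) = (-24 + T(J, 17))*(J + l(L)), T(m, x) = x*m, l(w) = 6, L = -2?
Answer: 838152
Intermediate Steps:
T(m, x) = m*x
V(J) = (-24 + 17*J)*(6 + J) (V(J) = (-24 + J*17)*(J + 6) = (-24 + 17*J)*(6 + J))
Y(c) = -9*c (Y(c) = -(8*c + c) = -9*c)
Y(-653) + V(219) = -9*(-653) + (-144 + 17*219**2 + 78*219) = 5877 + (-144 + 17*47961 + 17082) = 5877 + (-144 + 815337 + 17082) = 5877 + 832275 = 838152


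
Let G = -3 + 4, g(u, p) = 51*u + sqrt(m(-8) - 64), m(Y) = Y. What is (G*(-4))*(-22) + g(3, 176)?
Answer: 241 + 6*I*sqrt(2) ≈ 241.0 + 8.4853*I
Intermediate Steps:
g(u, p) = 51*u + 6*I*sqrt(2) (g(u, p) = 51*u + sqrt(-8 - 64) = 51*u + sqrt(-72) = 51*u + 6*I*sqrt(2))
G = 1
(G*(-4))*(-22) + g(3, 176) = (1*(-4))*(-22) + (51*3 + 6*I*sqrt(2)) = -4*(-22) + (153 + 6*I*sqrt(2)) = 88 + (153 + 6*I*sqrt(2)) = 241 + 6*I*sqrt(2)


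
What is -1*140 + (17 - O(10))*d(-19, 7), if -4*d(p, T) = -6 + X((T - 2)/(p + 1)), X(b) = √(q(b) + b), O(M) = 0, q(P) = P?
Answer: -229/2 - 17*I*√5/12 ≈ -114.5 - 3.1678*I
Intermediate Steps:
X(b) = √2*√b (X(b) = √(b + b) = √(2*b) = √2*√b)
d(p, T) = 3/2 - √2*√((-2 + T)/(1 + p))/4 (d(p, T) = -(-6 + √2*√((T - 2)/(p + 1)))/4 = -(-6 + √2*√((-2 + T)/(1 + p)))/4 = 3/2 - √2*√((-2 + T)/(1 + p))/4)
-1*140 + (17 - O(10))*d(-19, 7) = -1*140 + (17 - 1*0)*(3/2 - √2*√((-2 + 7)/(1 - 19))/4) = -140 + (17 + 0)*(3/2 - √2*√(5/(-18))/4) = -140 + 17*(3/2 - √2*√(-1/18*5)/4) = -140 + 17*(3/2 - √2*√(-5/18)/4) = -140 + 17*(3/2 - √2*I*√10/6/4) = -140 + 17*(3/2 - I*√5/12) = -140 + (51/2 - 17*I*√5/12) = -229/2 - 17*I*√5/12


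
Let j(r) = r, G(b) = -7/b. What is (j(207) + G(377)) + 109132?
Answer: 41220796/377 ≈ 1.0934e+5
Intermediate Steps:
(j(207) + G(377)) + 109132 = (207 - 7/377) + 109132 = 78032/377 + 109132 = 41220796/377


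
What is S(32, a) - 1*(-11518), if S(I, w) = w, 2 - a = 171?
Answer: 11349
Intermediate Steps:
a = -169 (a = 2 - 1*171 = 2 - 171 = -169)
S(32, a) - 1*(-11518) = -169 - 1*(-11518) = -169 + 11518 = 11349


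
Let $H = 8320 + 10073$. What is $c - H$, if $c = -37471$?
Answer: $-55864$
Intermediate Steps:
$H = 18393$
$c - H = -37471 - 18393 = -55864$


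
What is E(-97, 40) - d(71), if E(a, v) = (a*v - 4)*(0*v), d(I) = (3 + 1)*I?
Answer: -284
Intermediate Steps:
d(I) = 4*I
E(a, v) = 0 (E(a, v) = (-4 + a*v)*0 = 0)
E(-97, 40) - d(71) = 0 - 4*71 = 0 - 1*284 = 0 - 284 = -284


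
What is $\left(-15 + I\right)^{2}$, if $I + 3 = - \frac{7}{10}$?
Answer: $\frac{34969}{100} \approx 349.69$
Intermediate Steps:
$I = - \frac{37}{10}$ ($I = -3 - \frac{7}{10} = - \frac{37}{10} \approx -3.7$)
$\left(-15 + I\right)^{2} = \left(-15 - \frac{37}{10}\right)^{2} = \left(- \frac{187}{10}\right)^{2} = \frac{34969}{100}$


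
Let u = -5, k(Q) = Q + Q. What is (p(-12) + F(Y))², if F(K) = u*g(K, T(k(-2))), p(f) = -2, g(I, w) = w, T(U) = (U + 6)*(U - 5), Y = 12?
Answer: 7744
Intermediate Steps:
k(Q) = 2*Q
T(U) = (-5 + U)*(6 + U) (T(U) = (6 + U)*(-5 + U) = (-5 + U)*(6 + U))
F(K) = 90 (F(K) = -5*(-30 + 2*(-2) + (2*(-2))²) = -5*(-30 - 4 + (-4)²) = -5*(-30 - 4 + 16) = -5*(-18) = 90)
(p(-12) + F(Y))² = (-2 + 90)² = 88² = 7744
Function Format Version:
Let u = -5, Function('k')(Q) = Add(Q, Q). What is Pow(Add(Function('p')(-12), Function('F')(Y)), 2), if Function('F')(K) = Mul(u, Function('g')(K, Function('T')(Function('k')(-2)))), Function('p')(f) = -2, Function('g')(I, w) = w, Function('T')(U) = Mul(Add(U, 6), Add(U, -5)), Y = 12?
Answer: 7744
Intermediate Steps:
Function('k')(Q) = Mul(2, Q)
Function('T')(U) = Mul(Add(-5, U), Add(6, U)) (Function('T')(U) = Mul(Add(6, U), Add(-5, U)) = Mul(Add(-5, U), Add(6, U)))
Function('F')(K) = 90 (Function('F')(K) = Mul(-5, Add(-30, Mul(2, -2), Pow(Mul(2, -2), 2))) = Mul(-5, Add(-30, -4, Pow(-4, 2))) = Mul(-5, Add(-30, -4, 16)) = Mul(-5, -18) = 90)
Pow(Add(Function('p')(-12), Function('F')(Y)), 2) = Pow(Add(-2, 90), 2) = Pow(88, 2) = 7744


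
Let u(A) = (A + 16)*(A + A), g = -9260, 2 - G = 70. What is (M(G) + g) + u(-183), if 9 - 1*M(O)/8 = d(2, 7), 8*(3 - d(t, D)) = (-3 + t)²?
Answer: 51911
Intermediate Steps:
G = -68 (G = 2 - 1*70 = 2 - 70 = -68)
u(A) = 2*A*(16 + A) (u(A) = (16 + A)*(2*A) = 2*A*(16 + A))
d(t, D) = 3 - (-3 + t)²/8
M(O) = 49 (M(O) = 72 - 8*(3 - (-3 + 2)²/8) = 72 - 8*(3 - ⅛*(-1)²) = 72 - 8*(3 - ⅛*1) = 72 - 8*(3 - ⅛) = 72 - 8*23/8 = 72 - 23 = 49)
(M(G) + g) + u(-183) = (49 - 9260) + 2*(-183)*(16 - 183) = -9211 + 2*(-183)*(-167) = -9211 + 61122 = 51911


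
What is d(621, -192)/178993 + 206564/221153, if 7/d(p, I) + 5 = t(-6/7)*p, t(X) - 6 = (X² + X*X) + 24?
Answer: 2082124074618059/2229178290927769 ≈ 0.93403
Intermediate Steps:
t(X) = 30 + 2*X² (t(X) = 6 + ((X² + X*X) + 24) = 6 + ((X² + X²) + 24) = 6 + (2*X² + 24) = 6 + (24 + 2*X²) = 30 + 2*X²)
d(p, I) = 7/(-5 + 1542*p/49) (d(p, I) = 7/(-5 + (30 + 2*(-6/7)²)*p) = 7/(-5 + (30 + 2*(36/49))*p) = 7/(-5 + (30 + 72/49)*p) = 7/(-5 + 1542*p/49))
d(621, -192)/178993 + 206564/221153 = (343/(-245 + 1542*621))/178993 + 206564/221153 = (343/(-245 + 957582))*(1/178993) + 206564*(1/221153) = (343/957337)*(1/178993) + 206564/221153 = 343/171356621641 + 206564/221153 = 2082124074618059/2229178290927769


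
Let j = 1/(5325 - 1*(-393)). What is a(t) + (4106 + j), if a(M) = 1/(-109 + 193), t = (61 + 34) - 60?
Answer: 328694479/80052 ≈ 4106.0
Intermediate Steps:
t = 35 (t = 95 - 60 = 35)
j = 1/5718 (j = 1/(5325 + 393) = 1/5718 ≈ 0.00017489)
a(M) = 1/84
a(t) + (4106 + j) = 1/84 + (4106 + 1/5718) = 1/84 + 23478109/5718 = 328694479/80052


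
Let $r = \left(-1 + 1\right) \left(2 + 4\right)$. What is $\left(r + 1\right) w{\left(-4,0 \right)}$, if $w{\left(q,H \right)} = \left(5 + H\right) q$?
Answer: $-20$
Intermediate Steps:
$r = 0$ ($r = 0 \cdot 6 = 0$)
$w{\left(q,H \right)} = q \left(5 + H\right)$
$\left(r + 1\right) w{\left(-4,0 \right)} = \left(0 + 1\right) \left(- 4 \left(5 + 0\right)\right) = 1 \left(\left(-4\right) 5\right) = 1 \left(-20\right) = -20$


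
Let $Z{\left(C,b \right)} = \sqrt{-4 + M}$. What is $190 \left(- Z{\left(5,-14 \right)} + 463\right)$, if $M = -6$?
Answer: $87970 - 190 i \sqrt{10} \approx 87970.0 - 600.83 i$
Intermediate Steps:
$Z{\left(C,b \right)} = i \sqrt{10}$ ($Z{\left(C,b \right)} = \sqrt{-4 - 6} = \sqrt{-10} = i \sqrt{10}$)
$190 \left(- Z{\left(5,-14 \right)} + 463\right) = 190 \left(- i \sqrt{10} + 463\right) = 190 \left(463 - i \sqrt{10}\right) = 87970 - 190 i \sqrt{10}$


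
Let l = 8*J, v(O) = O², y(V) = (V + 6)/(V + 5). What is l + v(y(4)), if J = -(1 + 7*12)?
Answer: -54980/81 ≈ -678.77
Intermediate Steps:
y(V) = (6 + V)/(5 + V)
J = -85 (J = -(1 + 84) = -1*85 = -85)
l = -680 (l = 8*(-85) = -680)
l + v(y(4)) = -680 + ((6 + 4)/(5 + 4))² = -680 + (10/9)² = -680 + 100/81 = -54980/81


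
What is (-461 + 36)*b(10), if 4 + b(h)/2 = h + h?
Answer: -13600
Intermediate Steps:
b(h) = -8 + 4*h (b(h) = -8 + 2*(h + h) = -8 + 2*(2*h) = -8 + 4*h)
(-461 + 36)*b(10) = (-461 + 36)*(-8 + 4*10) = -425*(-8 + 40) = -425*32 = -13600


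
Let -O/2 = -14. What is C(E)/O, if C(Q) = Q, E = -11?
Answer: -11/28 ≈ -0.39286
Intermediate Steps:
O = 28 (O = -2*(-14) = 28)
C(E)/O = -11/28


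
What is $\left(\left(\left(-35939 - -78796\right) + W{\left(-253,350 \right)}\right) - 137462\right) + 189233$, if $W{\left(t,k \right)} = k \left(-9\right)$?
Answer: $91478$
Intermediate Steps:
$W{\left(t,k \right)} = - 9 k$
$\left(\left(\left(-35939 - -78796\right) + W{\left(-253,350 \right)}\right) - 137462\right) + 189233 = \left(\left(\left(-35939 - -78796\right) - 3150\right) - 137462\right) + 189233 = \left(\left(\left(-35939 + 78796\right) - 3150\right) - 137462\right) + 189233 = \left(\left(42857 - 3150\right) - 137462\right) + 189233 = \left(39707 - 137462\right) + 189233 = -97755 + 189233 = 91478$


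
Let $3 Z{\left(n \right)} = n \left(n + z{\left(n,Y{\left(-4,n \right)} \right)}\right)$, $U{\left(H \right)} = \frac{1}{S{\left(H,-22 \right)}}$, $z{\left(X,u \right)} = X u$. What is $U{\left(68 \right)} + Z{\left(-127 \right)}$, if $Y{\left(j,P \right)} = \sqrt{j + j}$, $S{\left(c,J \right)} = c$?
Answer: $\frac{1096775}{204} + \frac{32258 i \sqrt{2}}{3} \approx 5376.4 + 15207.0 i$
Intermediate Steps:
$Y{\left(j,P \right)} = \sqrt{2} \sqrt{j}$ ($Y{\left(j,P \right)} = \sqrt{2 j} = \sqrt{2} \sqrt{j}$)
$U{\left(H \right)} = \frac{1}{H}$
$Z{\left(n \right)} = \frac{n \left(n + 2 i n \sqrt{2}\right)}{3}$ ($Z{\left(n \right)} = \frac{n \left(n + n \sqrt{2} \sqrt{-4}\right)}{3} = \frac{n \left(n + n \sqrt{2} \cdot 2 i\right)}{3} = \frac{n \left(n + n 2 i \sqrt{2}\right)}{3} = \frac{n \left(n + 2 i n \sqrt{2}\right)}{3}$)
$U{\left(68 \right)} + Z{\left(-127 \right)} = \frac{1}{68} + \frac{\left(-127\right)^{2} \left(1 + 2 i \sqrt{2}\right)}{3} = \frac{1}{68} + \frac{1}{3} \cdot 16129 \left(1 + 2 i \sqrt{2}\right) = \frac{1}{68} + \left(\frac{16129}{3} + \frac{32258 i \sqrt{2}}{3}\right) = \frac{1096775}{204} + \frac{32258 i \sqrt{2}}{3}$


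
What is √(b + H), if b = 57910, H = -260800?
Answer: I*√202890 ≈ 450.43*I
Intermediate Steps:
√(b + H) = √(57910 - 260800) = √(-202890) = I*√202890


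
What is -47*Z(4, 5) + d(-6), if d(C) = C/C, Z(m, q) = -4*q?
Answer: 941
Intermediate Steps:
d(C) = 1
-47*Z(4, 5) + d(-6) = -(-188)*5 + 1 = -47*(-20) + 1 = 940 + 1 = 941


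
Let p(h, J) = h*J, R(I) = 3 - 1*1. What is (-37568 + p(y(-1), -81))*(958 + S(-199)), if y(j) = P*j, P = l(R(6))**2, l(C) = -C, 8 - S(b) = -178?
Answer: -42607136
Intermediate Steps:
R(I) = 2 (R(I) = 3 - 1 = 2)
S(b) = 186 (S(b) = 8 - 1*(-178) = 8 + 178 = 186)
P = 4 (P = (-1*2)**2 = (-2)**2 = 4)
y(j) = 4*j
p(h, J) = J*h
(-37568 + p(y(-1), -81))*(958 + S(-199)) = (-37568 - 324*(-1))*(958 + 186) = (-37568 - 81*(-4))*1144 = (-37568 + 324)*1144 = -37244*1144 = -42607136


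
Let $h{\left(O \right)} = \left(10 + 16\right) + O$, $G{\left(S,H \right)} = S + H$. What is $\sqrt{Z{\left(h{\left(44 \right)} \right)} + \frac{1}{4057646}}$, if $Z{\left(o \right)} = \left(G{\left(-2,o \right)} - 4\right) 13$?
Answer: $\frac{\sqrt{13698456567072558}}{4057646} \approx 28.844$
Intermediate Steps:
$G{\left(S,H \right)} = H + S$
$h{\left(O \right)} = 26 + O$
$Z{\left(o \right)} = -78 + 13 o$ ($Z{\left(o \right)} = \left(\left(o - 2\right) - 4\right) 13 = \left(\left(-2 + o\right) - 4\right) 13 = \left(-6 + o\right) 13 = -78 + 13 o$)
$\sqrt{Z{\left(h{\left(44 \right)} \right)} + \frac{1}{4057646}} = \sqrt{\left(-78 + 13 \left(26 + 44\right)\right) + \frac{1}{4057646}} = \sqrt{\left(-78 + 13 \cdot 70\right) + \frac{1}{4057646}} = \sqrt{\left(-78 + 910\right) + \frac{1}{4057646}} = \sqrt{832 + \frac{1}{4057646}} = \sqrt{\frac{3375961473}{4057646}} = \frac{\sqrt{13698456567072558}}{4057646}$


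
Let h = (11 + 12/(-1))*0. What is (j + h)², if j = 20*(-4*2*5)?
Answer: 640000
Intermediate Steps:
h = 0 (h = (11 + 12*(-1))*0 = (11 - 12)*0 = -1*0 = 0)
j = -800 (j = 20*(-8*5) = 20*(-40) = -800)
(j + h)² = (-800 + 0)² = (-800)² = 640000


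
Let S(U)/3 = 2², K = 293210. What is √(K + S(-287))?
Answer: √293222 ≈ 541.50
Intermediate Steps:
S(U) = 12 (S(U) = 3*2² = 3*4 = 12)
√(K + S(-287)) = √(293210 + 12) = √293222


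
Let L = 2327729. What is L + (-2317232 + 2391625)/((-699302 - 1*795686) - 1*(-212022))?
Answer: 2986397089821/1282966 ≈ 2.3277e+6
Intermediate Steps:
L + (-2317232 + 2391625)/((-699302 - 1*795686) - 1*(-212022)) = 2327729 + (-2317232 + 2391625)/((-699302 - 1*795686) - 1*(-212022)) = 2327729 + 74393/((-699302 - 795686) + 212022) = 2327729 + 74393/(-1494988 + 212022) = 2327729 + 74393/(-1282966) = 2327729 + 74393*(-1/1282966) = 2327729 - 74393/1282966 = 2986397089821/1282966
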